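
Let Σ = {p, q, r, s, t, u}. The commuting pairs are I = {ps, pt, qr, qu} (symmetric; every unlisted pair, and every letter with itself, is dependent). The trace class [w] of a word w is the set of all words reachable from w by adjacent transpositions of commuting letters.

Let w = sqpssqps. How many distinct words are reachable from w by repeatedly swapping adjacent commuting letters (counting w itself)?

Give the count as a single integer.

6

piece 0:s — minimal
piece 1:q rests on {0:s}
piece 2:p rests on {1:q}
piece 3:s rests on {1:q}
piece 4:s rests on {3:s}
piece 5:q rests on {2:p, 4:s}
piece 6:p rests on {5:q}
piece 7:s rests on {5:q}
minimal pieces: {0:s}
ways to finish when only these pieces remain (= sum over removing one remaining piece with nothing left below it):
  1 left: {6}→1  {7}→1
  2 left: {6,7}→2
  3 left: {5,6,7}→2
  4 left: {2,5,6,7}→2  {4,5,6,7}→2
  5 left: {2,4,5,6,7}→4  {3,4,5,6,7}→2
  6 left: {2,3,4,5,6,7}→6
  placing 0:s first → 6 extensions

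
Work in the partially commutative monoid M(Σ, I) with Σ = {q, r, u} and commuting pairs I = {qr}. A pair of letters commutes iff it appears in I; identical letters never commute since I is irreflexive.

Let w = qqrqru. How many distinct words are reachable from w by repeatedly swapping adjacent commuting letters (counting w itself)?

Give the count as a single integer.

0(q) covers ∅
1(q) covers 0:q
2(r) covers ∅
3(q) covers 1:q
4(r) covers 2:r
5(u) covers 3:q, 4:r
floor of heap: 0:q, 2:r
completions by unplaced set U, small U first (add the entries for U minus each lowest piece of U):
  |U|=1: {5}:1
  |U|=2: {3,5}:1  {4,5}:1
  |U|=3: {1,3,5}:1  {2,4,5}:1  {3,4,5}:2
  |U|=4: {0,1,3,5}:1  {1,3,4,5}:3  {2,3,4,5}:3
  start at 0(q): 6
  start at 2(r): 4
sum over floor = 10

10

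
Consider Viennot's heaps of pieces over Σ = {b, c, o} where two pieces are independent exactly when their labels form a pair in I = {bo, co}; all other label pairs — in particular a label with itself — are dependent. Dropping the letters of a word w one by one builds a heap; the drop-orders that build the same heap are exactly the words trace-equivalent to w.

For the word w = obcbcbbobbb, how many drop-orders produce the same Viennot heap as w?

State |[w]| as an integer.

#0=o has no predecessor
#1=b has no predecessor
#2=c depends on [1:b]
#3=b depends on [2:c]
#4=c depends on [3:b]
#5=b depends on [4:c]
#6=b depends on [5:b]
#7=o depends on [0:o]
#8=b depends on [6:b]
#9=b depends on [8:b]
#10=b depends on [9:b]
sources: [0:o, 1:b]
N(rest) = Σ N(rest − s) over sources s of rest; N(one piece) = 1:
  size 1 → [7]=1  [10]=1
  size 2 → [0,7]=1  [7,10]=2  [9,10]=1
  size 3 → [0,7,10]=3  [7,9,10]=3  [8,9,10]=1
  size 4 → [0,7,9,10]=6  [6,8,9,10]=1  [7,8,9,10]=4
  size 5 → [0,7,8,9,10]=10  [5,6,8,9,10]=1  [6,7,8,9,10]=5
  size 6 → [0,6,7,8,9,10]=15  [4,5,6,8,9,10]=1  [5,6,7,8,9,10]=6
  size 7 → [0,5,6,7,8,9,10]=21  [3,4,5,6,8,9,10]=1  [4,5,6,7,8,9,10]=7
  size 8 → [0,4,5,6,7,8,9,10]=28  [2,3,4,5,6,8,9,10]=1  [3,4,5,6,7,8,9,10]=8
  size 9 → [0,3,4,5,6,7,8,9,10]=36  [1,2,3,4,5,6,8,9,10]=1  [2,3,4,5,6,7,8,9,10]=9
  first=0(o) contributes 10
  first=1(b) contributes 45
|[w]| = 55

55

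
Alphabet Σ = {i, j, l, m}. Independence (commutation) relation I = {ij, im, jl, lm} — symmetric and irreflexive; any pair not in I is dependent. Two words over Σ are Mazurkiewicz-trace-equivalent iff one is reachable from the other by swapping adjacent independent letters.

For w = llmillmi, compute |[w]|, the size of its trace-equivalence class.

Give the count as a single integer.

drop 0:l onto floor
drop 1:l onto {0:l}
drop 2:m onto floor
drop 3:i onto {1:l}
drop 4:l onto {3:i}
drop 5:l onto {4:l}
drop 6:m onto {2:m}
drop 7:i onto {5:l}
ground layer = {0:l, 2:m}
drop-orders for the pieces not yet dropped (sum over which currently-grounded one goes next):
  1 to go: {6} 1  {7} 1
  2 to go: {2,6} 1  {5,7} 1  {6,7} 2
  3 to go: {2,6,7} 3  {4,5,7} 1  {5,6,7} 3
  4 to go: {2,5,6,7} 6  {3,4,5,7} 1  {4,5,6,7} 4
  5 to go: {1,3,4,5,7} 1  {2,4,5,6,7} 10  {3,4,5,6,7} 5
  6 to go: {0,1,3,4,5,7} 1  {1,3,4,5,6,7} 6  {2,3,4,5,6,7} 15
  if 0:l drops first: 21 orders
  if 2:m drops first: 7 orders
heap linearizations: 28

28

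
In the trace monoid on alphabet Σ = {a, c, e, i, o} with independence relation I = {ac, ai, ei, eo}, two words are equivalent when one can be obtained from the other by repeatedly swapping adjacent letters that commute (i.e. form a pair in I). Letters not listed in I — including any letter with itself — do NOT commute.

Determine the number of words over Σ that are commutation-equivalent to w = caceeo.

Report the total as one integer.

9

piece 0:c — minimal
piece 1:a — minimal
piece 2:c rests on {0:c}
piece 3:e rests on {1:a, 2:c}
piece 4:e rests on {3:e}
piece 5:o rests on {1:a, 2:c}
minimal pieces: {0:c, 1:a}
ways to finish when only these pieces remain (= sum over removing one remaining piece with nothing left below it):
  1 left: {4}→1  {5}→1
  2 left: {3,4}→1  {4,5}→2
  3 left: {3,4,5}→3
  4 left: {1,3,4,5}→3  {2,3,4,5}→3
  placing 0:c first → 6 extensions
  placing 1:a first → 3 extensions
total linear extensions = 9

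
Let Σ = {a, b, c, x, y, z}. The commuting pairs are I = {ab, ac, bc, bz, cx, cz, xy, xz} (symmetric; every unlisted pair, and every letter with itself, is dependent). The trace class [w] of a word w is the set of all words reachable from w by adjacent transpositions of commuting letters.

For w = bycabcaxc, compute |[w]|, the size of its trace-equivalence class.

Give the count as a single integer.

105

#0=b has no predecessor
#1=y depends on [0:b]
#2=c depends on [1:y]
#3=a depends on [1:y]
#4=b depends on [1:y]
#5=c depends on [2:c]
#6=a depends on [3:a]
#7=x depends on [4:b, 6:a]
#8=c depends on [5:c]
sources: [0:b]
N(rest) = Σ N(rest − s) over sources s of rest; N(one piece) = 1:
  size 1 → [7]=1  [8]=1
  size 2 → [4,7]=1  [5,8]=1  [6,7]=1  [7,8]=2
  size 3 → [2,5,8]=1  [3,6,7]=1  [4,6,7]=2  [4,7,8]=3  [5,7,8]=3  [6,7,8]=3
  size 4 → [2,5,7,8]=4  [3,4,6,7]=3  [3,6,7,8]=4  [4,5,7,8]=6  [4,6,7,8]=8  [5,6,7,8]=6
  size 5 → [2,4,5,7,8]=10  [2,5,6,7,8]=10  [3,4,6,7,8]=15  [3,5,6,7,8]=10  [4,5,6,7,8]=20
  size 6 → [2,3,5,6,7,8]=20  [2,4,5,6,7,8]=40  [3,4,5,6,7,8]=45
  size 7 → [2,3,4,5,6,7,8]=105
  first=0(b) contributes 105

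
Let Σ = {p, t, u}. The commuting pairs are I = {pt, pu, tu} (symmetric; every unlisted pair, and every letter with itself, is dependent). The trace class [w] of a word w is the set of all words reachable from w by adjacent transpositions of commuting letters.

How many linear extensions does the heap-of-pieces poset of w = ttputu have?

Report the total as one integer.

60

drop 0:t onto floor
drop 1:t onto {0:t}
drop 2:p onto floor
drop 3:u onto floor
drop 4:t onto {1:t}
drop 5:u onto {3:u}
ground layer = {0:t, 2:p, 3:u}
drop-orders for the pieces not yet dropped (sum over which currently-grounded one goes next):
  1 to go: {2} 1  {4} 1  {5} 1
  2 to go: {1,4} 1  {2,4} 2  {2,5} 2  {3,5} 1  {4,5} 2
  3 to go: {0,1,4} 1  {1,2,4} 3  {1,4,5} 3  {2,3,5} 3  {2,4,5} 6  {3,4,5} 3
  4 to go: {0,1,2,4} 4  {0,1,4,5} 4  {1,2,4,5} 12  {1,3,4,5} 6  {2,3,4,5} 12
  if 0:t drops first: 30 orders
  if 2:p drops first: 10 orders
  if 3:u drops first: 20 orders
heap linearizations: 60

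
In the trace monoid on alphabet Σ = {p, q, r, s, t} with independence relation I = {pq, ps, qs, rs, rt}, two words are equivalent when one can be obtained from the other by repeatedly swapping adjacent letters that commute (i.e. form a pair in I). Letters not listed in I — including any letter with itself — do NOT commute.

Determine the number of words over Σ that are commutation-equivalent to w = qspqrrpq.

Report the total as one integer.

48

piece 0:q — minimal
piece 1:s — minimal
piece 2:p — minimal
piece 3:q rests on {0:q}
piece 4:r rests on {2:p, 3:q}
piece 5:r rests on {4:r}
piece 6:p rests on {5:r}
piece 7:q rests on {5:r}
minimal pieces: {0:q, 1:s, 2:p}
ways to finish when only these pieces remain (= sum over removing one remaining piece with nothing left below it):
  1 left: {1}→1  {6}→1  {7}→1
  2 left: {1,6}→2  {1,7}→2  {6,7}→2
  3 left: {1,6,7}→6  {5,6,7}→2
  4 left: {1,5,6,7}→8  {4,5,6,7}→2
  5 left: {1,4,5,6,7}→10  {2,4,5,6,7}→2  {3,4,5,6,7}→2
  6 left: {0,3,4,5,6,7}→2  {1,2,4,5,6,7}→12  {1,3,4,5,6,7}→12  {2,3,4,5,6,7}→4
  placing 0:q first → 28 extensions
  placing 1:s first → 6 extensions
  placing 2:p first → 14 extensions
total linear extensions = 48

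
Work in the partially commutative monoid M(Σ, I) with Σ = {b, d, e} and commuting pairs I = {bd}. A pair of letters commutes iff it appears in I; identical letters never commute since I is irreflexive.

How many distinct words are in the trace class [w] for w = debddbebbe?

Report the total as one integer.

6

#0=d has no predecessor
#1=e depends on [0:d]
#2=b depends on [1:e]
#3=d depends on [1:e]
#4=d depends on [3:d]
#5=b depends on [2:b]
#6=e depends on [4:d, 5:b]
#7=b depends on [6:e]
#8=b depends on [7:b]
#9=e depends on [8:b]
sources: [0:d]
N(rest) = Σ N(rest − s) over sources s of rest; N(one piece) = 1:
  size 1 → [9]=1
  size 2 → [8,9]=1
  size 3 → [7,8,9]=1
  size 4 → [6,7,8,9]=1
  size 5 → [4,6,7,8,9]=1  [5,6,7,8,9]=1
  size 6 → [2,5,6,7,8,9]=1  [3,4,6,7,8,9]=1  [4,5,6,7,8,9]=2
  size 7 → [2,4,5,6,7,8,9]=3  [3,4,5,6,7,8,9]=3
  size 8 → [2,3,4,5,6,7,8,9]=6
  first=0(d) contributes 6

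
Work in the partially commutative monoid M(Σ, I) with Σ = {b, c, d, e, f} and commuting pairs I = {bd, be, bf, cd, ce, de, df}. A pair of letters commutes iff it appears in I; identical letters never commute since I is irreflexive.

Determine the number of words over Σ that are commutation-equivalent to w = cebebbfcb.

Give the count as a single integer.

34

drop 0:c onto floor
drop 1:e onto floor
drop 2:b onto {0:c}
drop 3:e onto {1:e}
drop 4:b onto {2:b}
drop 5:b onto {4:b}
drop 6:f onto {0:c, 3:e}
drop 7:c onto {5:b, 6:f}
drop 8:b onto {7:c}
ground layer = {0:c, 1:e}
drop-orders for the pieces not yet dropped (sum over which currently-grounded one goes next):
  1 to go: {8} 1
  2 to go: {7,8} 1
  3 to go: {5,7,8} 1  {6,7,8} 1
  4 to go: {3,6,7,8} 1  {4,5,7,8} 1  {5,6,7,8} 2
  5 to go: {1,3,6,7,8} 1  {2,4,5,7,8} 1  {3,5,6,7,8} 3  {4,5,6,7,8} 3
  6 to go: {1,3,5,6,7,8} 4  {2,4,5,6,7,8} 4  {3,4,5,6,7,8} 6
  7 to go: {0,2,4,5,6,7,8} 4  {1,3,4,5,6,7,8} 10  {2,3,4,5,6,7,8} 10
  if 0:c drops first: 20 orders
  if 1:e drops first: 14 orders
heap linearizations: 34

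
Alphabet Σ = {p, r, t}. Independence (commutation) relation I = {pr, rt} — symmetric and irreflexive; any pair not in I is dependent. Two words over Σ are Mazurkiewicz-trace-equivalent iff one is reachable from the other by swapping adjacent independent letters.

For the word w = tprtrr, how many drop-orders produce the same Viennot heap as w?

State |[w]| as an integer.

#0=t has no predecessor
#1=p depends on [0:t]
#2=r has no predecessor
#3=t depends on [1:p]
#4=r depends on [2:r]
#5=r depends on [4:r]
sources: [0:t, 2:r]
N(rest) = Σ N(rest − s) over sources s of rest; N(one piece) = 1:
  size 1 → [3]=1  [5]=1
  size 2 → [1,3]=1  [3,5]=2  [4,5]=1
  size 3 → [0,1,3]=1  [1,3,5]=3  [2,4,5]=1  [3,4,5]=3
  size 4 → [0,1,3,5]=4  [1,3,4,5]=6  [2,3,4,5]=4
  first=0(t) contributes 10
  first=2(r) contributes 10
|[w]| = 20

20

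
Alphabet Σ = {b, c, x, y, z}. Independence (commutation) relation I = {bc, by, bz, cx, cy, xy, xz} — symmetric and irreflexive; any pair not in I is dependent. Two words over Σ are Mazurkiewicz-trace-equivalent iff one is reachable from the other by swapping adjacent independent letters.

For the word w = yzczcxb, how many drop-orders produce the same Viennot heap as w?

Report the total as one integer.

piece 0:y — minimal
piece 1:z rests on {0:y}
piece 2:c rests on {1:z}
piece 3:z rests on {2:c}
piece 4:c rests on {3:z}
piece 5:x — minimal
piece 6:b rests on {5:x}
minimal pieces: {0:y, 5:x}
ways to finish when only these pieces remain (= sum over removing one remaining piece with nothing left below it):
  1 left: {4}→1  {6}→1
  2 left: {3,4}→1  {4,6}→2  {5,6}→1
  3 left: {2,3,4}→1  {3,4,6}→3  {4,5,6}→3
  4 left: {1,2,3,4}→1  {2,3,4,6}→4  {3,4,5,6}→6
  5 left: {0,1,2,3,4}→1  {1,2,3,4,6}→5  {2,3,4,5,6}→10
  placing 0:y first → 15 extensions
  placing 5:x first → 6 extensions
total linear extensions = 21

21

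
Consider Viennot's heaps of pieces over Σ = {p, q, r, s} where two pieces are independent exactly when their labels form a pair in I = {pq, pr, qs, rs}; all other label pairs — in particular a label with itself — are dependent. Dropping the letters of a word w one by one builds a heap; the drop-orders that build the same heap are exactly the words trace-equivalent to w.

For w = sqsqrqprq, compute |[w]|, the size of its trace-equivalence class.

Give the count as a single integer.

#0=s has no predecessor
#1=q has no predecessor
#2=s depends on [0:s]
#3=q depends on [1:q]
#4=r depends on [3:q]
#5=q depends on [4:r]
#6=p depends on [2:s]
#7=r depends on [5:q]
#8=q depends on [7:r]
sources: [0:s, 1:q]
N(rest) = Σ N(rest − s) over sources s of rest; N(one piece) = 1:
  size 1 → [6]=1  [8]=1
  size 2 → [2,6]=1  [6,8]=2  [7,8]=1
  size 3 → [0,2,6]=1  [2,6,8]=3  [5,7,8]=1  [6,7,8]=3
  size 4 → [0,2,6,8]=4  [2,6,7,8]=6  [4,5,7,8]=1  [5,6,7,8]=4
  size 5 → [0,2,6,7,8]=10  [2,5,6,7,8]=10  [3,4,5,7,8]=1  [4,5,6,7,8]=5
  size 6 → [0,2,5,6,7,8]=20  [1,3,4,5,7,8]=1  [2,4,5,6,7,8]=15  [3,4,5,6,7,8]=6
  size 7 → [0,2,4,5,6,7,8]=35  [1,3,4,5,6,7,8]=7  [2,3,4,5,6,7,8]=21
  first=0(s) contributes 28
  first=1(q) contributes 56
|[w]| = 84

84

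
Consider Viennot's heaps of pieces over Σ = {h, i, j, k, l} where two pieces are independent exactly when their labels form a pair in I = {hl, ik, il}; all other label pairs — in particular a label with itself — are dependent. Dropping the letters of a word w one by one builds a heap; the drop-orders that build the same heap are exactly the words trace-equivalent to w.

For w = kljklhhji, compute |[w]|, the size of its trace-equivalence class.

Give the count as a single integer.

3

drop 0:k onto floor
drop 1:l onto {0:k}
drop 2:j onto {1:l}
drop 3:k onto {2:j}
drop 4:l onto {3:k}
drop 5:h onto {3:k}
drop 6:h onto {5:h}
drop 7:j onto {4:l, 6:h}
drop 8:i onto {7:j}
ground layer = {0:k}
drop-orders for the pieces not yet dropped (sum over which currently-grounded one goes next):
  1 to go: {8} 1
  2 to go: {7,8} 1
  3 to go: {4,7,8} 1  {6,7,8} 1
  4 to go: {4,6,7,8} 2  {5,6,7,8} 1
  5 to go: {4,5,6,7,8} 3
  6 to go: {3,4,5,6,7,8} 3
  7 to go: {2,3,4,5,6,7,8} 3
  if 0:k drops first: 3 orders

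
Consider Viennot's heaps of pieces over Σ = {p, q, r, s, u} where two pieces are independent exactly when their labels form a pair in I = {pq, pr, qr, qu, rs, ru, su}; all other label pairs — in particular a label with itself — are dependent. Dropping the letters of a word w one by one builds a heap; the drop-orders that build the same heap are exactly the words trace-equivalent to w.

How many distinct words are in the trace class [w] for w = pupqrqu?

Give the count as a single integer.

105

drop 0:p onto floor
drop 1:u onto {0:p}
drop 2:p onto {1:u}
drop 3:q onto floor
drop 4:r onto floor
drop 5:q onto {3:q}
drop 6:u onto {2:p}
ground layer = {0:p, 3:q, 4:r}
drop-orders for the pieces not yet dropped (sum over which currently-grounded one goes next):
  1 to go: {4} 1  {5} 1  {6} 1
  2 to go: {2,6} 1  {3,5} 1  {4,5} 2  {4,6} 2  {5,6} 2
  3 to go: {1,2,6} 1  {2,4,6} 3  {2,5,6} 3  {3,4,5} 3  {3,5,6} 3  {4,5,6} 6
  4 to go: {0,1,2,6} 1  {1,2,4,6} 4  {1,2,5,6} 4  {2,3,5,6} 6  {2,4,5,6} 12  {3,4,5,6} 12
  5 to go: {0,1,2,4,6} 5  {0,1,2,5,6} 5  {1,2,3,5,6} 10  {1,2,4,5,6} 20  {2,3,4,5,6} 30
  if 0:p drops first: 60 orders
  if 3:q drops first: 30 orders
  if 4:r drops first: 15 orders
heap linearizations: 105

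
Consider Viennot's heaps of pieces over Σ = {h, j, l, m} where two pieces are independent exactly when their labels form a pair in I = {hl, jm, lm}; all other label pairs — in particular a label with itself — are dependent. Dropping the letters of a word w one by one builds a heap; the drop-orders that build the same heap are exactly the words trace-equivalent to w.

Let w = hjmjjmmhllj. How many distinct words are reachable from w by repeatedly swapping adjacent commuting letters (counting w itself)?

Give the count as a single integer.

111

drop 0:h onto floor
drop 1:j onto {0:h}
drop 2:m onto {0:h}
drop 3:j onto {1:j}
drop 4:j onto {3:j}
drop 5:m onto {2:m}
drop 6:m onto {5:m}
drop 7:h onto {4:j, 6:m}
drop 8:l onto {4:j}
drop 9:l onto {8:l}
drop 10:j onto {7:h, 9:l}
ground layer = {0:h}
drop-orders for the pieces not yet dropped (sum over which currently-grounded one goes next):
  1 to go: {10} 1
  2 to go: {7,10} 1  {9,10} 1
  3 to go: {6,7,10} 1  {7,9,10} 2  {8,9,10} 1
  4 to go: {5,6,7,10} 1  {6,7,9,10} 3  {7,8,9,10} 3
  5 to go: {2,5,6,7,10} 1  {4,7,8,9,10} 3  {5,6,7,9,10} 4  {6,7,8,9,10} 6
  6 to go: {2,5,6,7,9,10} 5  {3,4,7,8,9,10} 3  {4,6,7,8,9,10} 9  {5,6,7,8,9,10} 10
  7 to go: {1,3,4,7,8,9,10} 3  {2,5,6,7,8,9,10} 15  {3,4,6,7,8,9,10} 12  {4,5,6,7,8,9,10} 19
  8 to go: {1,3,4,6,7,8,9,10} 15  {2,4,5,6,7,8,9,10} 34  {3,4,5,6,7,8,9,10} 31
  9 to go: {1,3,4,5,6,7,8,9,10} 46  {2,3,4,5,6,7,8,9,10} 65
  if 0:h drops first: 111 orders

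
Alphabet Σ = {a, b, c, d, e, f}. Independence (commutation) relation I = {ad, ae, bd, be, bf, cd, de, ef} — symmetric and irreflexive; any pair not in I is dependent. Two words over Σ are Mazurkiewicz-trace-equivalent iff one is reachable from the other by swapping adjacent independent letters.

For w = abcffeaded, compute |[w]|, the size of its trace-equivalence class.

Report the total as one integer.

#0=a has no predecessor
#1=b depends on [0:a]
#2=c depends on [1:b]
#3=f depends on [2:c]
#4=f depends on [3:f]
#5=e depends on [2:c]
#6=a depends on [4:f]
#7=d depends on [4:f]
#8=e depends on [5:e]
#9=d depends on [7:d]
sources: [0:a]
N(rest) = Σ N(rest − s) over sources s of rest; N(one piece) = 1:
  size 1 → [6]=1  [8]=1  [9]=1
  size 2 → [5,8]=1  [6,8]=2  [6,9]=2  [7,9]=1  [8,9]=2
  size 3 → [5,6,8]=3  [5,8,9]=3  [6,7,9]=3  [6,8,9]=6  [7,8,9]=3
  size 4 → [4,6,7,9]=3  [5,6,8,9]=12  [5,7,8,9]=6  [6,7,8,9]=12
  size 5 → [3,4,6,7,9]=3  [4,6,7,8,9]=15  [5,6,7,8,9]=30
  size 6 → [3,4,6,7,8,9]=18  [4,5,6,7,8,9]=45
  size 7 → [3,4,5,6,7,8,9]=63
  size 8 → [2,3,4,5,6,7,8,9]=63
  first=0(a) contributes 63

63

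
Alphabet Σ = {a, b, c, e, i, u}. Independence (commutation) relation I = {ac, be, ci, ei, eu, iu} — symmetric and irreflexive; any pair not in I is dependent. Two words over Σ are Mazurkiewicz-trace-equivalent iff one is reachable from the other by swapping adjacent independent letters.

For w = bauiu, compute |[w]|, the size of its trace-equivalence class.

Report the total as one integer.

3

drop 0:b onto floor
drop 1:a onto {0:b}
drop 2:u onto {1:a}
drop 3:i onto {1:a}
drop 4:u onto {2:u}
ground layer = {0:b}
drop-orders for the pieces not yet dropped (sum over which currently-grounded one goes next):
  1 to go: {3} 1  {4} 1
  2 to go: {2,4} 1  {3,4} 2
  3 to go: {2,3,4} 3
  if 0:b drops first: 3 orders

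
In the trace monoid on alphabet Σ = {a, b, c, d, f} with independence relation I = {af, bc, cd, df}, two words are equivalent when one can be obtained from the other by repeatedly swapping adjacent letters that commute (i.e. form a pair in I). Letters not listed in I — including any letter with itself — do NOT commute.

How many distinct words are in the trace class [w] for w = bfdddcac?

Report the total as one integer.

drop 0:b onto floor
drop 1:f onto {0:b}
drop 2:d onto {0:b}
drop 3:d onto {2:d}
drop 4:d onto {3:d}
drop 5:c onto {1:f}
drop 6:a onto {4:d, 5:c}
drop 7:c onto {6:a}
ground layer = {0:b}
drop-orders for the pieces not yet dropped (sum over which currently-grounded one goes next):
  1 to go: {7} 1
  2 to go: {6,7} 1
  3 to go: {4,6,7} 1  {5,6,7} 1
  4 to go: {1,5,6,7} 1  {3,4,6,7} 1  {4,5,6,7} 2
  5 to go: {1,4,5,6,7} 3  {2,3,4,6,7} 1  {3,4,5,6,7} 3
  6 to go: {1,3,4,5,6,7} 6  {2,3,4,5,6,7} 4
  if 0:b drops first: 10 orders

10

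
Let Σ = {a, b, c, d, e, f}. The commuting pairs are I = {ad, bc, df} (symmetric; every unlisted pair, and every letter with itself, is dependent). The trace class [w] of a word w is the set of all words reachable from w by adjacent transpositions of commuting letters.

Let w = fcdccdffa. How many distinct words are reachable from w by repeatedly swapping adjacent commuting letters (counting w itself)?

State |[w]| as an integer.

4

0(f) covers ∅
1(c) covers 0:f
2(d) covers 1:c
3(c) covers 2:d
4(c) covers 3:c
5(d) covers 4:c
6(f) covers 4:c
7(f) covers 6:f
8(a) covers 7:f
floor of heap: 0:f
completions by unplaced set U, small U first (add the entries for U minus each lowest piece of U):
  |U|=1: {5}:1  {8}:1
  |U|=2: {5,8}:2  {7,8}:1
  |U|=3: {5,7,8}:3  {6,7,8}:1
  |U|=4: {5,6,7,8}:4
  |U|=5: {4,5,6,7,8}:4
  |U|=6: {3,4,5,6,7,8}:4
  |U|=7: {2,3,4,5,6,7,8}:4
  start at 0(f): 4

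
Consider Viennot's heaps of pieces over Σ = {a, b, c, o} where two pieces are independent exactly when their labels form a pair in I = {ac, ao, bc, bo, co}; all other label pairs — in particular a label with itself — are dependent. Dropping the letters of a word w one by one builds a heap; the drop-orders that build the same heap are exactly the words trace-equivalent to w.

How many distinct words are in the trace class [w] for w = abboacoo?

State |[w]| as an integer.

280

0(a) covers ∅
1(b) covers 0:a
2(b) covers 1:b
3(o) covers ∅
4(a) covers 2:b
5(c) covers ∅
6(o) covers 3:o
7(o) covers 6:o
floor of heap: 0:a, 3:o, 5:c
completions by unplaced set U, small U first (add the entries for U minus each lowest piece of U):
  |U|=1: {4}:1  {5}:1  {7}:1
  |U|=2: {2,4}:1  {4,5}:2  {4,7}:2  {5,7}:2  {6,7}:1
  |U|=3: {1,2,4}:1  {2,4,5}:3  {2,4,7}:3  {3,6,7}:1  {4,5,7}:6  {4,6,7}:3  {5,6,7}:3
  |U|=4: {0,1,2,4}:1  {1,2,4,5}:4  {1,2,4,7}:4  {2,4,5,7}:12  {2,4,6,7}:6  {3,4,6,7}:4  {3,5,6,7}:4  {4,5,6,7}:12
  |U|=5: {0,1,2,4,5}:5  {0,1,2,4,7}:5  {1,2,4,5,7}:20  {1,2,4,6,7}:10  {2,3,4,6,7}:10  {2,4,5,6,7}:30  {3,4,5,6,7}:20
  |U|=6: {0,1,2,4,5,7}:30  {0,1,2,4,6,7}:15  {1,2,3,4,6,7}:20  {1,2,4,5,6,7}:60  {2,3,4,5,6,7}:60
  start at 0(a): 140
  start at 3(o): 105
  start at 5(c): 35
sum over floor = 280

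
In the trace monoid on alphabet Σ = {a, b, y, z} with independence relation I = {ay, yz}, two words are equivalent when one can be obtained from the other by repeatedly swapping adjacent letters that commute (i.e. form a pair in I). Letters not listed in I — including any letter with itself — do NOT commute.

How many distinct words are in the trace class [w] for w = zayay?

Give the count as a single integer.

0(z) covers ∅
1(a) covers 0:z
2(y) covers ∅
3(a) covers 1:a
4(y) covers 2:y
floor of heap: 0:z, 2:y
completions by unplaced set U, small U first (add the entries for U minus each lowest piece of U):
  |U|=1: {3}:1  {4}:1
  |U|=2: {1,3}:1  {2,4}:1  {3,4}:2
  |U|=3: {0,1,3}:1  {1,3,4}:3  {2,3,4}:3
  start at 0(z): 6
  start at 2(y): 4
sum over floor = 10

10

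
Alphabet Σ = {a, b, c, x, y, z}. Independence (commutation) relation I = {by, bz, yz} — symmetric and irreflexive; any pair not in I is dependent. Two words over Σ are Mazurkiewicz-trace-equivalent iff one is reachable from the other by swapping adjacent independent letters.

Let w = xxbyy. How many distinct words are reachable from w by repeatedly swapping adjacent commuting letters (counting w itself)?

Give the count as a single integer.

3

0(x) covers ∅
1(x) covers 0:x
2(b) covers 1:x
3(y) covers 1:x
4(y) covers 3:y
floor of heap: 0:x
completions by unplaced set U, small U first (add the entries for U minus each lowest piece of U):
  |U|=1: {2}:1  {4}:1
  |U|=2: {2,4}:2  {3,4}:1
  |U|=3: {2,3,4}:3
  start at 0(x): 3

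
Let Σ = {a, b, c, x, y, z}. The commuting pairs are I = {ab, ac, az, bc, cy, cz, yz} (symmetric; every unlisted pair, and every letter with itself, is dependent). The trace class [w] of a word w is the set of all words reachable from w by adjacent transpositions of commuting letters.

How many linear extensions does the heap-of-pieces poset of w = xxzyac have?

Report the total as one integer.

12

piece 0:x — minimal
piece 1:x rests on {0:x}
piece 2:z rests on {1:x}
piece 3:y rests on {1:x}
piece 4:a rests on {3:y}
piece 5:c rests on {1:x}
minimal pieces: {0:x}
ways to finish when only these pieces remain (= sum over removing one remaining piece with nothing left below it):
  1 left: {2}→1  {4}→1  {5}→1
  2 left: {2,4}→2  {2,5}→2  {3,4}→1  {4,5}→2
  3 left: {2,3,4}→3  {2,4,5}→6  {3,4,5}→3
  4 left: {2,3,4,5}→12
  placing 0:x first → 12 extensions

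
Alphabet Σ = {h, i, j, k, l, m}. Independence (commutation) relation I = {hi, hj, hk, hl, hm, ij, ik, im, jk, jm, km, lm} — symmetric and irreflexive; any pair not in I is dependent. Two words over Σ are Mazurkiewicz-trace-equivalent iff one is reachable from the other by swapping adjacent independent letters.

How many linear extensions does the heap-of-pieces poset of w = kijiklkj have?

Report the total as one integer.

60

drop 0:k onto floor
drop 1:i onto floor
drop 2:j onto floor
drop 3:i onto {1:i}
drop 4:k onto {0:k}
drop 5:l onto {2:j, 3:i, 4:k}
drop 6:k onto {5:l}
drop 7:j onto {5:l}
ground layer = {0:k, 1:i, 2:j}
drop-orders for the pieces not yet dropped (sum over which currently-grounded one goes next):
  1 to go: {6} 1  {7} 1
  2 to go: {6,7} 2
  3 to go: {5,6,7} 2
  4 to go: {2,5,6,7} 2  {3,5,6,7} 2  {4,5,6,7} 2
  5 to go: {0,4,5,6,7} 2  {1,3,5,6,7} 2  {2,3,5,6,7} 4  {2,4,5,6,7} 4  {3,4,5,6,7} 4
  6 to go: {0,2,4,5,6,7} 6  {0,3,4,5,6,7} 6  {1,2,3,5,6,7} 6  {1,3,4,5,6,7} 6  {2,3,4,5,6,7} 12
  if 0:k drops first: 24 orders
  if 1:i drops first: 24 orders
  if 2:j drops first: 12 orders
heap linearizations: 60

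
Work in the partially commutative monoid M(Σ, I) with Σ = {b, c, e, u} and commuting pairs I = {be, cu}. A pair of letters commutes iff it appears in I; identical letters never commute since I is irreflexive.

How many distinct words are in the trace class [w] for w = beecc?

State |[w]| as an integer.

3

piece 0:b — minimal
piece 1:e — minimal
piece 2:e rests on {1:e}
piece 3:c rests on {0:b, 2:e}
piece 4:c rests on {3:c}
minimal pieces: {0:b, 1:e}
ways to finish when only these pieces remain (= sum over removing one remaining piece with nothing left below it):
  1 left: {4}→1
  2 left: {3,4}→1
  3 left: {0,3,4}→1  {2,3,4}→1
  placing 0:b first → 1 extensions
  placing 1:e first → 2 extensions
total linear extensions = 3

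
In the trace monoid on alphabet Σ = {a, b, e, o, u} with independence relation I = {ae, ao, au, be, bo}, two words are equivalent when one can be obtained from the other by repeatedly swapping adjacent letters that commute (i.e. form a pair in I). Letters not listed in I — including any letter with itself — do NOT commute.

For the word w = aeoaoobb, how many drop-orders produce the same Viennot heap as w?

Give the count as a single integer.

#0=a has no predecessor
#1=e has no predecessor
#2=o depends on [1:e]
#3=a depends on [0:a]
#4=o depends on [2:o]
#5=o depends on [4:o]
#6=b depends on [3:a]
#7=b depends on [6:b]
sources: [0:a, 1:e]
N(rest) = Σ N(rest − s) over sources s of rest; N(one piece) = 1:
  size 1 → [5]=1  [7]=1
  size 2 → [4,5]=1  [5,7]=2  [6,7]=1
  size 3 → [2,4,5]=1  [3,6,7]=1  [4,5,7]=3  [5,6,7]=3
  size 4 → [0,3,6,7]=1  [1,2,4,5]=1  [2,4,5,7]=4  [3,5,6,7]=4  [4,5,6,7]=6
  size 5 → [0,3,5,6,7]=5  [1,2,4,5,7]=5  [2,4,5,6,7]=10  [3,4,5,6,7]=10
  size 6 → [0,3,4,5,6,7]=15  [1,2,4,5,6,7]=15  [2,3,4,5,6,7]=20
  first=0(a) contributes 35
  first=1(e) contributes 35
|[w]| = 70

70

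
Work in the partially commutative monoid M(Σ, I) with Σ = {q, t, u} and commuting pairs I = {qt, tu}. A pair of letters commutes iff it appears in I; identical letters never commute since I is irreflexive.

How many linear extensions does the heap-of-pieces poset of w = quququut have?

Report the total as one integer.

piece 0:q — minimal
piece 1:u rests on {0:q}
piece 2:q rests on {1:u}
piece 3:u rests on {2:q}
piece 4:q rests on {3:u}
piece 5:u rests on {4:q}
piece 6:u rests on {5:u}
piece 7:t — minimal
minimal pieces: {0:q, 7:t}
ways to finish when only these pieces remain (= sum over removing one remaining piece with nothing left below it):
  1 left: {6}→1  {7}→1
  2 left: {5,6}→1  {6,7}→2
  3 left: {4,5,6}→1  {5,6,7}→3
  4 left: {3,4,5,6}→1  {4,5,6,7}→4
  5 left: {2,3,4,5,6}→1  {3,4,5,6,7}→5
  6 left: {1,2,3,4,5,6}→1  {2,3,4,5,6,7}→6
  placing 0:q first → 7 extensions
  placing 7:t first → 1 extensions
total linear extensions = 8

8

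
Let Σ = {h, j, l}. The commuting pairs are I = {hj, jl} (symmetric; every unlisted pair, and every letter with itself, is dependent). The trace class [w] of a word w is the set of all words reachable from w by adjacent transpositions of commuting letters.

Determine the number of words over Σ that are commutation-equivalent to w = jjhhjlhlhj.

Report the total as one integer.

piece 0:j — minimal
piece 1:j rests on {0:j}
piece 2:h — minimal
piece 3:h rests on {2:h}
piece 4:j rests on {1:j}
piece 5:l rests on {3:h}
piece 6:h rests on {5:l}
piece 7:l rests on {6:h}
piece 8:h rests on {7:l}
piece 9:j rests on {4:j}
minimal pieces: {0:j, 2:h}
ways to finish when only these pieces remain (= sum over removing one remaining piece with nothing left below it):
  1 left: {8}→1  {9}→1
  2 left: {4,9}→1  {7,8}→1  {8,9}→2
  3 left: {1,4,9}→1  {4,8,9}→3  {6,7,8}→1  {7,8,9}→3
  4 left: {0,1,4,9}→1  {1,4,8,9}→4  {4,7,8,9}→6  {5,6,7,8}→1  {6,7,8,9}→4
  5 left: {0,1,4,8,9}→5  {1,4,7,8,9}→10  {3,5,6,7,8}→1  {4,6,7,8,9}→10  {5,6,7,8,9}→5
  6 left: {0,1,4,7,8,9}→15  {1,4,6,7,8,9}→20  {2,3,5,6,7,8}→1  {3,5,6,7,8,9}→6  {4,5,6,7,8,9}→15
  7 left: {0,1,4,6,7,8,9}→35  {1,4,5,6,7,8,9}→35  {2,3,5,6,7,8,9}→7  {3,4,5,6,7,8,9}→21
  8 left: {0,1,4,5,6,7,8,9}→70  {1,3,4,5,6,7,8,9}→56  {2,3,4,5,6,7,8,9}→28
  placing 0:j first → 84 extensions
  placing 2:h first → 126 extensions
total linear extensions = 210

210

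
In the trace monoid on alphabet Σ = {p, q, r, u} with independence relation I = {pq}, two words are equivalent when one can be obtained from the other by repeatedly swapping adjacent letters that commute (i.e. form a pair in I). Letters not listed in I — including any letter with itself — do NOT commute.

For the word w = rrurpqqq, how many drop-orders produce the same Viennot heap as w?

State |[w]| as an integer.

4

0(r) covers ∅
1(r) covers 0:r
2(u) covers 1:r
3(r) covers 2:u
4(p) covers 3:r
5(q) covers 3:r
6(q) covers 5:q
7(q) covers 6:q
floor of heap: 0:r
completions by unplaced set U, small U first (add the entries for U minus each lowest piece of U):
  |U|=1: {4}:1  {7}:1
  |U|=2: {4,7}:2  {6,7}:1
  |U|=3: {4,6,7}:3  {5,6,7}:1
  |U|=4: {4,5,6,7}:4
  |U|=5: {3,4,5,6,7}:4
  |U|=6: {2,3,4,5,6,7}:4
  start at 0(r): 4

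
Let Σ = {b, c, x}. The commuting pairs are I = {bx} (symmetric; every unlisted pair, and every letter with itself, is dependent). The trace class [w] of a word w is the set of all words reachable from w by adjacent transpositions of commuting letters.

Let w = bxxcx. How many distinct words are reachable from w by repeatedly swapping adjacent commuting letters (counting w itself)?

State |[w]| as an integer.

#0=b has no predecessor
#1=x has no predecessor
#2=x depends on [1:x]
#3=c depends on [0:b, 2:x]
#4=x depends on [3:c]
sources: [0:b, 1:x]
N(rest) = Σ N(rest − s) over sources s of rest; N(one piece) = 1:
  size 1 → [4]=1
  size 2 → [3,4]=1
  size 3 → [0,3,4]=1  [2,3,4]=1
  first=0(b) contributes 1
  first=1(x) contributes 2
|[w]| = 3

3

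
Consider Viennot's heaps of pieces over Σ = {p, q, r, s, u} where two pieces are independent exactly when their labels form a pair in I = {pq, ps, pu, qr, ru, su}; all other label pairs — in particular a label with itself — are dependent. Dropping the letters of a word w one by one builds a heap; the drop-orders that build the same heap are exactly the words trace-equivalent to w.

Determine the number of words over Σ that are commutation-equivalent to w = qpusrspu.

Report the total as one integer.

0(q) covers ∅
1(p) covers ∅
2(u) covers 0:q
3(s) covers 0:q
4(r) covers 1:p, 3:s
5(s) covers 4:r
6(p) covers 4:r
7(u) covers 2:u
floor of heap: 0:q, 1:p
completions by unplaced set U, small U first (add the entries for U minus each lowest piece of U):
  |U|=1: {5}:1  {6}:1  {7}:1
  |U|=2: {2,7}:1  {5,6}:2  {5,7}:2  {6,7}:2
  |U|=3: {2,5,7}:3  {2,6,7}:3  {4,5,6}:2  {5,6,7}:6
  |U|=4: {1,4,5,6}:2  {2,5,6,7}:12  {3,4,5,6}:2  {4,5,6,7}:8
  |U|=5: {1,3,4,5,6}:4  {1,4,5,6,7}:10  {2,4,5,6,7}:20  {3,4,5,6,7}:10
  |U|=6: {1,2,4,5,6,7}:30  {1,3,4,5,6,7}:24  {2,3,4,5,6,7}:30
  start at 0(q): 84
  start at 1(p): 30
sum over floor = 114

114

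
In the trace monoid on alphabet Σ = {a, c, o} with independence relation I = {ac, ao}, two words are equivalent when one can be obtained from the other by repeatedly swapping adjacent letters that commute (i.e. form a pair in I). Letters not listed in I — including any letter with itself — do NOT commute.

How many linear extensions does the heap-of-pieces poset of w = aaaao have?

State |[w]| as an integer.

piece 0:a — minimal
piece 1:a rests on {0:a}
piece 2:a rests on {1:a}
piece 3:a rests on {2:a}
piece 4:o — minimal
minimal pieces: {0:a, 4:o}
ways to finish when only these pieces remain (= sum over removing one remaining piece with nothing left below it):
  1 left: {3}→1  {4}→1
  2 left: {2,3}→1  {3,4}→2
  3 left: {1,2,3}→1  {2,3,4}→3
  placing 0:a first → 4 extensions
  placing 4:o first → 1 extensions
total linear extensions = 5

5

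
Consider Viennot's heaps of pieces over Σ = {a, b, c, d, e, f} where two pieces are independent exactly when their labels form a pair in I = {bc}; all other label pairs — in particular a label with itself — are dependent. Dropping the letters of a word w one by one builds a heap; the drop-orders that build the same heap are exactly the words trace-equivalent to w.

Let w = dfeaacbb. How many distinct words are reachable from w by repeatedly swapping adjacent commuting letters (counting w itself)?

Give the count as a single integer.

#0=d has no predecessor
#1=f depends on [0:d]
#2=e depends on [1:f]
#3=a depends on [2:e]
#4=a depends on [3:a]
#5=c depends on [4:a]
#6=b depends on [4:a]
#7=b depends on [6:b]
sources: [0:d]
N(rest) = Σ N(rest − s) over sources s of rest; N(one piece) = 1:
  size 1 → [5]=1  [7]=1
  size 2 → [5,7]=2  [6,7]=1
  size 3 → [5,6,7]=3
  size 4 → [4,5,6,7]=3
  size 5 → [3,4,5,6,7]=3
  size 6 → [2,3,4,5,6,7]=3
  first=0(d) contributes 3

3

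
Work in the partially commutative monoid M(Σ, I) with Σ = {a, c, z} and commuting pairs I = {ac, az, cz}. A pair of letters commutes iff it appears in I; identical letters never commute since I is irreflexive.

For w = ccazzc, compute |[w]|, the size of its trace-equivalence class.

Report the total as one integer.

60

drop 0:c onto floor
drop 1:c onto {0:c}
drop 2:a onto floor
drop 3:z onto floor
drop 4:z onto {3:z}
drop 5:c onto {1:c}
ground layer = {0:c, 2:a, 3:z}
drop-orders for the pieces not yet dropped (sum over which currently-grounded one goes next):
  1 to go: {2} 1  {4} 1  {5} 1
  2 to go: {1,5} 1  {2,4} 2  {2,5} 2  {3,4} 1  {4,5} 2
  3 to go: {0,1,5} 1  {1,2,5} 3  {1,4,5} 3  {2,3,4} 3  {2,4,5} 6  {3,4,5} 3
  4 to go: {0,1,2,5} 4  {0,1,4,5} 4  {1,2,4,5} 12  {1,3,4,5} 6  {2,3,4,5} 12
  if 0:c drops first: 30 orders
  if 2:a drops first: 10 orders
  if 3:z drops first: 20 orders
heap linearizations: 60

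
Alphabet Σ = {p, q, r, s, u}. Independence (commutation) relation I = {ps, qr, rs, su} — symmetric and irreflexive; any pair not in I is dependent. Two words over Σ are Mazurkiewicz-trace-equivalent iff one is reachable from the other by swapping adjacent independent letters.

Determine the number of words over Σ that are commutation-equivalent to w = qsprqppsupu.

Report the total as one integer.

32

drop 0:q onto floor
drop 1:s onto {0:q}
drop 2:p onto {0:q}
drop 3:r onto {2:p}
drop 4:q onto {1:s, 2:p}
drop 5:p onto {3:r, 4:q}
drop 6:p onto {5:p}
drop 7:s onto {4:q}
drop 8:u onto {6:p}
drop 9:p onto {8:u}
drop 10:u onto {9:p}
ground layer = {0:q}
drop-orders for the pieces not yet dropped (sum over which currently-grounded one goes next):
  1 to go: {7} 1  {10} 1
  2 to go: {7,10} 2  {9,10} 1
  3 to go: {7,9,10} 3  {8,9,10} 1
  4 to go: {6,8,9,10} 1  {7,8,9,10} 4
  5 to go: {5,6,8,9,10} 1  {6,7,8,9,10} 5
  6 to go: {3,5,6,8,9,10} 1  {5,6,7,8,9,10} 6
  7 to go: {3,5,6,7,8,9,10} 7  {4,5,6,7,8,9,10} 6
  8 to go: {1,4,5,6,7,8,9,10} 6  {3,4,5,6,7,8,9,10} 13
  9 to go: {1,3,4,5,6,7,8,9,10} 19  {2,3,4,5,6,7,8,9,10} 13
  if 0:q drops first: 32 orders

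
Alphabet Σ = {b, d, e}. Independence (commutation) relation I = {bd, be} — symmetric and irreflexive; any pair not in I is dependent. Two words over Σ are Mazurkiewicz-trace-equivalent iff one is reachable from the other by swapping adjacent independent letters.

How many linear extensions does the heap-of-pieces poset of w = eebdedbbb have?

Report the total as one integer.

0(e) covers ∅
1(e) covers 0:e
2(b) covers ∅
3(d) covers 1:e
4(e) covers 3:d
5(d) covers 4:e
6(b) covers 2:b
7(b) covers 6:b
8(b) covers 7:b
floor of heap: 0:e, 2:b
completions by unplaced set U, small U first (add the entries for U minus each lowest piece of U):
  |U|=1: {5}:1  {8}:1
  |U|=2: {4,5}:1  {5,8}:2  {7,8}:1
  |U|=3: {3,4,5}:1  {4,5,8}:3  {5,7,8}:3  {6,7,8}:1
  |U|=4: {1,3,4,5}:1  {2,6,7,8}:1  {3,4,5,8}:4  {4,5,7,8}:6  {5,6,7,8}:4
  |U|=5: {0,1,3,4,5}:1  {1,3,4,5,8}:5  {2,5,6,7,8}:5  {3,4,5,7,8}:10  {4,5,6,7,8}:10
  |U|=6: {0,1,3,4,5,8}:6  {1,3,4,5,7,8}:15  {2,4,5,6,7,8}:15  {3,4,5,6,7,8}:20
  |U|=7: {0,1,3,4,5,7,8}:21  {1,3,4,5,6,7,8}:35  {2,3,4,5,6,7,8}:35
  start at 0(e): 70
  start at 2(b): 56
sum over floor = 126

126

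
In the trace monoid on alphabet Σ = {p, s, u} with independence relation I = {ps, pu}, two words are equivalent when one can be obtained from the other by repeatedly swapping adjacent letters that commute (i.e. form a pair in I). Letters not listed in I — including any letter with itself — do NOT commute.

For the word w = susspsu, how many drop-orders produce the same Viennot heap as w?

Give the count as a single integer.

7

0(s) covers ∅
1(u) covers 0:s
2(s) covers 1:u
3(s) covers 2:s
4(p) covers ∅
5(s) covers 3:s
6(u) covers 5:s
floor of heap: 0:s, 4:p
completions by unplaced set U, small U first (add the entries for U minus each lowest piece of U):
  |U|=1: {4}:1  {6}:1
  |U|=2: {4,6}:2  {5,6}:1
  |U|=3: {3,5,6}:1  {4,5,6}:3
  |U|=4: {2,3,5,6}:1  {3,4,5,6}:4
  |U|=5: {1,2,3,5,6}:1  {2,3,4,5,6}:5
  start at 0(s): 6
  start at 4(p): 1
sum over floor = 7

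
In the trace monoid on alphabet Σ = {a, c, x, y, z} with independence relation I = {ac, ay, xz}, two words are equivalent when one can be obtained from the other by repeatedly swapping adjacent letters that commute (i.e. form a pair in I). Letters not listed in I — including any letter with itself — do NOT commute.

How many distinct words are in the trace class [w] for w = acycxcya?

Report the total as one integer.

12

drop 0:a onto floor
drop 1:c onto floor
drop 2:y onto {1:c}
drop 3:c onto {2:y}
drop 4:x onto {0:a, 3:c}
drop 5:c onto {4:x}
drop 6:y onto {5:c}
drop 7:a onto {4:x}
ground layer = {0:a, 1:c}
drop-orders for the pieces not yet dropped (sum over which currently-grounded one goes next):
  1 to go: {6} 1  {7} 1
  2 to go: {5,6} 1  {6,7} 2
  3 to go: {5,6,7} 3
  4 to go: {4,5,6,7} 3
  5 to go: {0,4,5,6,7} 3  {3,4,5,6,7} 3
  6 to go: {0,3,4,5,6,7} 6  {2,3,4,5,6,7} 3
  if 0:a drops first: 3 orders
  if 1:c drops first: 9 orders
heap linearizations: 12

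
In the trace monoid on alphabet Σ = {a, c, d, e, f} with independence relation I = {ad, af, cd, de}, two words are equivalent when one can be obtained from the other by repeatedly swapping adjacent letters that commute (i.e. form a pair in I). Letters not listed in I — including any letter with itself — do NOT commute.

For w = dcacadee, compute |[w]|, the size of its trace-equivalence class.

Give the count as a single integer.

0(d) covers ∅
1(c) covers ∅
2(a) covers 1:c
3(c) covers 2:a
4(a) covers 3:c
5(d) covers 0:d
6(e) covers 4:a
7(e) covers 6:e
floor of heap: 0:d, 1:c
completions by unplaced set U, small U first (add the entries for U minus each lowest piece of U):
  |U|=1: {5}:1  {7}:1
  |U|=2: {0,5}:1  {5,7}:2  {6,7}:1
  |U|=3: {0,5,7}:3  {4,6,7}:1  {5,6,7}:3
  |U|=4: {0,5,6,7}:6  {3,4,6,7}:1  {4,5,6,7}:4
  |U|=5: {0,4,5,6,7}:10  {2,3,4,6,7}:1  {3,4,5,6,7}:5
  |U|=6: {0,3,4,5,6,7}:15  {1,2,3,4,6,7}:1  {2,3,4,5,6,7}:6
  start at 0(d): 7
  start at 1(c): 21
sum over floor = 28

28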